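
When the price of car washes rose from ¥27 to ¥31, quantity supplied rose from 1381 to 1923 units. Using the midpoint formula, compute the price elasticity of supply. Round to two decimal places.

ΔQ = 1923 − 1381 = 542; ΔP = 31 − 27 = 4.
Midpoints: P̄ = 29.00, Q̄ = 1652.0.
ε_s = (ΔQ/ΔP)(P̄/Q̄) = (542/4)(29.00/1652.0).

2.38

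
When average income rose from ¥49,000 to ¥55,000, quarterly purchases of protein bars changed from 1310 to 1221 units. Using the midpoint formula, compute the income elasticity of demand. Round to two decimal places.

-0.61

ΔQ = -89, ΔI = 6000. Midpoints: Ī = 52,000, Q̄ = 1265.5.
ε_I = (ΔQ/ΔI)(Ī/Q̄) = (-89/6000)(52000/1265.5).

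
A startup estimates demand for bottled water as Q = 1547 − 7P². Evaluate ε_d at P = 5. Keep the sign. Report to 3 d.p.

At P = 5, Q = 1372.
dQ/dP = −14P = -70.
ε = (dQ/dP)(P/Q) = (-70)(5/1372).

-0.255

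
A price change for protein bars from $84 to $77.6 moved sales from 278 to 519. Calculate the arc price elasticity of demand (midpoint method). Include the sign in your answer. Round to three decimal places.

ΔQ = 519 − 278 = 241; ΔP = 77.6 − 84 = -6.4.
Midpoints: P̄ = 80.80, Q̄ = 398.5.
ε = (ΔQ/ΔP)(P̄/Q̄) = (241/-6.4)(80.80/398.5).

-7.635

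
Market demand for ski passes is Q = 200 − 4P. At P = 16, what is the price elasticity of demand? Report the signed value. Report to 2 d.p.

At P = 16, Q = 136.
dQ/dP = −4.
ε = (dQ/dP)(P/Q) = (-4)(16/136).

-0.47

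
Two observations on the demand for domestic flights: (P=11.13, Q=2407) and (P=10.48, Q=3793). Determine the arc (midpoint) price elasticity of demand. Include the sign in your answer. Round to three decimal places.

-7.432

ΔQ = 3793 − 2407 = 1386; ΔP = 10.48 − 11.13 = -0.65.
Midpoints: P̄ = 10.80, Q̄ = 3100.0.
ε = (ΔQ/ΔP)(P̄/Q̄) = (1386/-0.65)(10.80/3100.0).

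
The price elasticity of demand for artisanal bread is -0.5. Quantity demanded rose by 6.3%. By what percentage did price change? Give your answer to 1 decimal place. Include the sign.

%ΔP ≈ %ΔQ / ε = (6.3%)/(-0.5) = -12.60%.

-12.6%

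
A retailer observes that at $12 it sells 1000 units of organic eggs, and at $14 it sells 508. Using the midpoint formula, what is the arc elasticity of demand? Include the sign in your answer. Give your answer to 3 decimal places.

ΔQ = 508 − 1000 = -492; ΔP = 14 − 12 = 2.
Midpoints: P̄ = 13.00, Q̄ = 754.0.
ε = (ΔQ/ΔP)(P̄/Q̄) = (-492/2)(13.00/754.0).

-4.241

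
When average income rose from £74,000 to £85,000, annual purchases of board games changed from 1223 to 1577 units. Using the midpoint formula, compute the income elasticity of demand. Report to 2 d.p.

1.83

ΔQ = 354, ΔI = 11000. Midpoints: Ī = 79,500, Q̄ = 1400.0.
ε_I = (ΔQ/ΔI)(Ī/Q̄) = (354/11000)(79500/1400.0).
ε_I > 0, so the good is normal.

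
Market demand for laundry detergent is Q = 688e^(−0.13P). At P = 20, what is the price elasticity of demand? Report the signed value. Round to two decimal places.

-2.60

At P = 20, Q = 51.100.
dQ/dP = −0.13·688e^(−0.13P) = −0.13Q = -6.643.
ε = (dQ/dP)(P/Q) = (-6.643)(20/51.100).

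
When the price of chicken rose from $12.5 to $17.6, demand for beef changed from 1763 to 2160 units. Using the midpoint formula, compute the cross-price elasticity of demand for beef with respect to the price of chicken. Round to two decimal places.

ΔQ_x = 2160 − 1763 = 397; ΔP_y = 17.6 − 12.5 = 5.1.
Midpoints: P̄_y = 15.05, Q̄_x = 1961.5.
ε_xy = (ΔQ_x/ΔP_y)(P̄_y/Q̄_x) = (397/5.1)(15.05/1961.5).

0.60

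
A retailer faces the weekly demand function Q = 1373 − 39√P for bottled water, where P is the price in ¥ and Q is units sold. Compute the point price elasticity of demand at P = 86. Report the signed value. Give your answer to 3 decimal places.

At P = 86, Q = 1011.329.
dQ/dP = −39/(2√P) = -2.103.
ε = (dQ/dP)(P/Q) = (-2.103)(86/1011.329).

-0.179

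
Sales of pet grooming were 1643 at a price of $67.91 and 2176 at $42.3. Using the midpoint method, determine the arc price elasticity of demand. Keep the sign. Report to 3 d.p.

-0.601

ΔQ = 2176 − 1643 = 533; ΔP = 42.3 − 67.91 = -25.61.
Midpoints: P̄ = 55.10, Q̄ = 1909.5.
ε = (ΔQ/ΔP)(P̄/Q̄) = (533/-25.61)(55.10/1909.5).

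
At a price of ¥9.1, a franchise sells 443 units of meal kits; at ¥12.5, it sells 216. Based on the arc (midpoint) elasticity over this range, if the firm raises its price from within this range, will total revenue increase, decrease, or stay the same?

decrease

Arc ε = (-227/3.4)(10.80/329.5) ≈ -2.188.
|ε| = 2.19 > 1, so demand is elastic. A price rise therefore reduces total revenue.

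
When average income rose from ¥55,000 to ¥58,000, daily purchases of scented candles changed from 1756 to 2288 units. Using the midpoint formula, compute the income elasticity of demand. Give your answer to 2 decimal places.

ΔQ = 532, ΔI = 3000. Midpoints: Ī = 56,500, Q̄ = 2022.0.
ε_I = (ΔQ/ΔI)(Ī/Q̄) = (532/3000)(56500/2022.0).

4.96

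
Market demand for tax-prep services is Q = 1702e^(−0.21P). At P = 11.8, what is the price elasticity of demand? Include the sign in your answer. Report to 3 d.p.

-2.478

At P = 11.8, Q = 142.816.
dQ/dP = −0.21·1702e^(−0.21P) = −0.21Q = -29.991.
ε = (dQ/dP)(P/Q) = (-29.991)(11.8/142.816).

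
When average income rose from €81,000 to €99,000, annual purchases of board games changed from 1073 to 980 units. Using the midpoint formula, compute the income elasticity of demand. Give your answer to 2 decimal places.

-0.45

ΔQ = -93, ΔI = 18000. Midpoints: Ī = 90,000, Q̄ = 1026.5.
ε_I = (ΔQ/ΔI)(Ī/Q̄) = (-93/18000)(90000/1026.5).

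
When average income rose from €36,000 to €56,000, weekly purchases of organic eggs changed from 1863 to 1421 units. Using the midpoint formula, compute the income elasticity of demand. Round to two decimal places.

ΔQ = -442, ΔI = 20000. Midpoints: Ī = 46,000, Q̄ = 1642.0.
ε_I = (ΔQ/ΔI)(Ī/Q̄) = (-442/20000)(46000/1642.0).
ε_I < 0, so the good is inferior.

-0.62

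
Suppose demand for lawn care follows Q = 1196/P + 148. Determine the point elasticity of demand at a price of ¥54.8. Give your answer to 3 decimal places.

-0.129

At P = 54.8, Q = 169.825.
dQ/dP = −1196/P² = -0.398.
ε = (dQ/dP)(P/Q) = (-0.398)(54.8/169.825).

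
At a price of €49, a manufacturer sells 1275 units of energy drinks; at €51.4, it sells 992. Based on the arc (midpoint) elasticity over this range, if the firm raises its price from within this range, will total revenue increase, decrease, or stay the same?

Arc ε = (-283/2.4)(50.20/1133.5) ≈ -5.222.
|ε| = 5.22 > 1, so demand is elastic. A price rise therefore reduces total revenue.

decrease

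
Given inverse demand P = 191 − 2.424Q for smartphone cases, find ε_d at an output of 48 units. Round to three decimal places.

At Q = 48, P = 191 − 2.424(48) = 74.65.
dP/dQ = −2.424, so dQ/dP = 1/(−2.424) = -0.413.
ε = (dQ/dP)(P/Q) = (-0.413)(74.65/48).

-0.642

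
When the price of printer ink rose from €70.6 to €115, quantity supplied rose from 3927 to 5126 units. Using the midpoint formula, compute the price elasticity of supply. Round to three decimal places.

0.554

ΔQ = 5126 − 3927 = 1199; ΔP = 115 − 70.6 = 44.4.
Midpoints: P̄ = 92.80, Q̄ = 4526.5.
ε_s = (ΔQ/ΔP)(P̄/Q̄) = (1199/44.4)(92.80/4526.5).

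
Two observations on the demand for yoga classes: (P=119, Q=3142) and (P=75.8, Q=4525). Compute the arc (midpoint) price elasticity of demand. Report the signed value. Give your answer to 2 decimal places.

-0.81

ΔQ = 4525 − 3142 = 1383; ΔP = 75.8 − 119 = -43.2.
Midpoints: P̄ = 97.40, Q̄ = 3833.5.
ε = (ΔQ/ΔP)(P̄/Q̄) = (1383/-43.2)(97.40/3833.5).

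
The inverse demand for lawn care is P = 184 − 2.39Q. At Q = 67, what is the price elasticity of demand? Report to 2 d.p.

-0.15

At Q = 67, P = 184 − 2.39(67) = 23.87.
dP/dQ = −2.39, so dQ/dP = 1/(−2.39) = -0.418.
ε = (dQ/dP)(P/Q) = (-0.418)(23.87/67).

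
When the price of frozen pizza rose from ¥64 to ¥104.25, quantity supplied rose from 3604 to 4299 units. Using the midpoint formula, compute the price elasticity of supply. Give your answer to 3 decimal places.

0.368

ΔQ = 4299 − 3604 = 695; ΔP = 104.25 − 64 = 40.25.
Midpoints: P̄ = 84.12, Q̄ = 3951.5.
ε_s = (ΔQ/ΔP)(P̄/Q̄) = (695/40.25)(84.12/3951.5).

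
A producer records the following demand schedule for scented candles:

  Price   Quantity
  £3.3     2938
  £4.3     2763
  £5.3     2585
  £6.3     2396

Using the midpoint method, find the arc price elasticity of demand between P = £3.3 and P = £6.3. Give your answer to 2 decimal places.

At P = 3.3, Q = 2938; at P = 6.3, Q = 2396.
ΔQ = -542, ΔP = 3.0. Midpoints: P̄ = 4.80, Q̄ = 2667.0.
ε = (ΔQ/ΔP)(P̄/Q̄) = (-542/3.0)(4.80/2667.0).

-0.33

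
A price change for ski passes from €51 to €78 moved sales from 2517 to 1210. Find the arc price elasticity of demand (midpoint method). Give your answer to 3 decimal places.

-1.675

ΔQ = 1210 − 2517 = -1307; ΔP = 78 − 51 = 27.
Midpoints: P̄ = 64.50, Q̄ = 1863.5.
ε = (ΔQ/ΔP)(P̄/Q̄) = (-1307/27)(64.50/1863.5).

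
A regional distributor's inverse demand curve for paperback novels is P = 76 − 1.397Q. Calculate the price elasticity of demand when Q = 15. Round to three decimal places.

-2.627

At Q = 15, P = 76 − 1.397(15) = 55.05.
dP/dQ = −1.397, so dQ/dP = 1/(−1.397) = -0.716.
ε = (dQ/dP)(P/Q) = (-0.716)(55.05/15).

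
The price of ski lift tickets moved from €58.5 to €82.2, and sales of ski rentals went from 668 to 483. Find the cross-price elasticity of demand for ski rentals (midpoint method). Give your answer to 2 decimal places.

-0.95

ΔQ_x = 483 − 668 = -185; ΔP_y = 82.2 − 58.5 = 23.7.
Midpoints: P̄_y = 70.35, Q̄_x = 575.5.
ε_xy = (ΔQ_x/ΔP_y)(P̄_y/Q̄_x) = (-185/23.7)(70.35/575.5).
ε_xy < 0, so the goods are complements.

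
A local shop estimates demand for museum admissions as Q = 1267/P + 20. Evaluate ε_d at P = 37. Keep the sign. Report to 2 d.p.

At P = 37, Q = 54.243.
dQ/dP = −1267/P² = -0.925.
ε = (dQ/dP)(P/Q) = (-0.925)(37/54.243).

-0.63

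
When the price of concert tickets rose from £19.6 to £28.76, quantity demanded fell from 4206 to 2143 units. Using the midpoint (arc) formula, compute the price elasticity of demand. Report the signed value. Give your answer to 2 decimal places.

-1.72

ΔQ = 2143 − 4206 = -2063; ΔP = 28.76 − 19.6 = 9.16.
Midpoints: P̄ = 24.18, Q̄ = 3174.5.
ε = (ΔQ/ΔP)(P̄/Q̄) = (-2063/9.16)(24.18/3174.5).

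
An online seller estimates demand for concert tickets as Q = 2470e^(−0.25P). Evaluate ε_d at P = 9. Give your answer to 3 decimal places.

At P = 9, Q = 260.336.
dQ/dP = −0.25·2470e^(−0.25P) = −0.25Q = -65.084.
ε = (dQ/dP)(P/Q) = (-65.084)(9/260.336).

-2.250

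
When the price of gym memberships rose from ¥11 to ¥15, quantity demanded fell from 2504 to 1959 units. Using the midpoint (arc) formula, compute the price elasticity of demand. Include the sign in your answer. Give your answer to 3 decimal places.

-0.794

ΔQ = 1959 − 2504 = -545; ΔP = 15 − 11 = 4.
Midpoints: P̄ = 13.00, Q̄ = 2231.5.
ε = (ΔQ/ΔP)(P̄/Q̄) = (-545/4)(13.00/2231.5).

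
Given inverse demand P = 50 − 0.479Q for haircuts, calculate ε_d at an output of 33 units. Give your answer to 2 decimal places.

At Q = 33, P = 50 − 0.479(33) = 34.19.
dP/dQ = −0.479, so dQ/dP = 1/(−0.479) = -2.088.
ε = (dQ/dP)(P/Q) = (-2.088)(34.19/33).

-2.16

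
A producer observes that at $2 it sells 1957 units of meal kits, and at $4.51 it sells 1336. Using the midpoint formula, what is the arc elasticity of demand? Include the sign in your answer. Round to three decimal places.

ΔQ = 1336 − 1957 = -621; ΔP = 4.51 − 2 = 2.51.
Midpoints: P̄ = 3.25, Q̄ = 1646.5.
ε = (ΔQ/ΔP)(P̄/Q̄) = (-621/2.51)(3.25/1646.5).

-0.489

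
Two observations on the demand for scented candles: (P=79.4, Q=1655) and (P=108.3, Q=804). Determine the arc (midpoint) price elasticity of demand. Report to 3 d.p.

-2.248

ΔQ = 804 − 1655 = -851; ΔP = 108.3 − 79.4 = 28.9.
Midpoints: P̄ = 93.85, Q̄ = 1229.5.
ε = (ΔQ/ΔP)(P̄/Q̄) = (-851/28.9)(93.85/1229.5).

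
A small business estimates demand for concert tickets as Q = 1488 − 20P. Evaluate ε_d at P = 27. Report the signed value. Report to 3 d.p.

At P = 27, Q = 948.
dQ/dP = −20.
ε = (dQ/dP)(P/Q) = (-20)(27/948).

-0.570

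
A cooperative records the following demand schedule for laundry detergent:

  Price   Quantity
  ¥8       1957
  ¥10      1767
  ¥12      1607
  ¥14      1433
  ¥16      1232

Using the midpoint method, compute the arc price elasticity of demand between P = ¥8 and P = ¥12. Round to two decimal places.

At P = 8, Q = 1957; at P = 12, Q = 1607.
ΔQ = -350, ΔP = 4. Midpoints: P̄ = 10.00, Q̄ = 1782.0.
ε = (ΔQ/ΔP)(P̄/Q̄) = (-350/4)(10.00/1782.0).

-0.49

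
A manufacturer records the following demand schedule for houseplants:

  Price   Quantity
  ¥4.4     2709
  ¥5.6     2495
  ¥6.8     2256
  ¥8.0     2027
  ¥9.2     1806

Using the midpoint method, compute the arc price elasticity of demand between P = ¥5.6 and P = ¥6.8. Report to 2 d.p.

At P = 5.6, Q = 2495; at P = 6.8, Q = 2256.
ΔQ = -239, ΔP = 1.2. Midpoints: P̄ = 6.20, Q̄ = 2375.5.
ε = (ΔQ/ΔP)(P̄/Q̄) = (-239/1.2)(6.20/2375.5).

-0.52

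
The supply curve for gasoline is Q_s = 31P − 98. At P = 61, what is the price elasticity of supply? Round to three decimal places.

At P = 61, Q_s = 1793.
dQ_s/dP = 31.
ε_s = (dQ_s/dP)(P/Q_s) = (31)(61/1793).

1.055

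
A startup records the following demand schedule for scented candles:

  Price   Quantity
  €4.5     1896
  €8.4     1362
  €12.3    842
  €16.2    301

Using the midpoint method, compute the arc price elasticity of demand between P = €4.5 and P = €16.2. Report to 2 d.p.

-1.28

At P = 4.5, Q = 1896; at P = 16.2, Q = 301.
ΔQ = -1595, ΔP = 11.7. Midpoints: P̄ = 10.35, Q̄ = 1098.5.
ε = (ΔQ/ΔP)(P̄/Q̄) = (-1595/11.7)(10.35/1098.5).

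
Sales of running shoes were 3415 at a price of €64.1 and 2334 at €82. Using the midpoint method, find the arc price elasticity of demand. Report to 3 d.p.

-1.535

ΔQ = 2334 − 3415 = -1081; ΔP = 82 − 64.1 = 17.9.
Midpoints: P̄ = 73.05, Q̄ = 2874.5.
ε = (ΔQ/ΔP)(P̄/Q̄) = (-1081/17.9)(73.05/2874.5).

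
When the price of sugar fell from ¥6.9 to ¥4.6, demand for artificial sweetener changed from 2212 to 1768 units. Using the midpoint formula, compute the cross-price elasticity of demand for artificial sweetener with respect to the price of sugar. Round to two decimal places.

ΔQ_x = 1768 − 2212 = -444; ΔP_y = 4.6 − 6.9 = -2.3.
Midpoints: P̄_y = 5.75, Q̄_x = 1990.0.
ε_xy = (ΔQ_x/ΔP_y)(P̄_y/Q̄_x) = (-444/-2.3)(5.75/1990.0).

0.56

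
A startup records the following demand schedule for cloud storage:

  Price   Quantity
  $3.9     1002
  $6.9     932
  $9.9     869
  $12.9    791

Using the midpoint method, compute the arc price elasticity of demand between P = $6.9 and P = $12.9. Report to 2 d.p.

At P = 6.9, Q = 932; at P = 12.9, Q = 791.
ΔQ = -141, ΔP = 6.0. Midpoints: P̄ = 9.90, Q̄ = 861.5.
ε = (ΔQ/ΔP)(P̄/Q̄) = (-141/6.0)(9.90/861.5).

-0.27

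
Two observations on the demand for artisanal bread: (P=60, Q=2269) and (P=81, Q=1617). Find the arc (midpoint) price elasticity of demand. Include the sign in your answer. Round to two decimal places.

-1.13

ΔQ = 1617 − 2269 = -652; ΔP = 81 − 60 = 21.
Midpoints: P̄ = 70.50, Q̄ = 1943.0.
ε = (ΔQ/ΔP)(P̄/Q̄) = (-652/21)(70.50/1943.0).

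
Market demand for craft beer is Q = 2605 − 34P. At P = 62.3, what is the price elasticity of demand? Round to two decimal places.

At P = 62.3, Q = 486.800.
dQ/dP = −34.
ε = (dQ/dP)(P/Q) = (-34)(62.3/486.800).
|ε| > 1, so demand is elastic at this price.

-4.35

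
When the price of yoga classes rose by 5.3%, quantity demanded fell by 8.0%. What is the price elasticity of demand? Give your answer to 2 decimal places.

-1.51

ε = %ΔQ / %ΔP = (-8.0)/(5.3) = -1.509.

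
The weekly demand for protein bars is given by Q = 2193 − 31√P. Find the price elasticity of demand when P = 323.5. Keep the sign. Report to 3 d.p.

-0.170

At P = 323.5, Q = 1635.431.
dQ/dP = −31/(2√P) = -0.862.
ε = (dQ/dP)(P/Q) = (-0.862)(323.5/1635.431).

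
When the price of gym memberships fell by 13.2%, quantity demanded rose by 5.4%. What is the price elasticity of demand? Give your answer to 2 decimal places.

ε = %ΔQ / %ΔP = (5.4)/(-13.2) = -0.409.

-0.41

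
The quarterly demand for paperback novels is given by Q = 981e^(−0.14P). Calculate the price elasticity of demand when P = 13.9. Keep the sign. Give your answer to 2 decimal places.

-1.95

At P = 13.9, Q = 140.130.
dQ/dP = −0.14·981e^(−0.14P) = −0.14Q = -19.618.
ε = (dQ/dP)(P/Q) = (-19.618)(13.9/140.130).
|ε| > 1, so demand is elastic at this price.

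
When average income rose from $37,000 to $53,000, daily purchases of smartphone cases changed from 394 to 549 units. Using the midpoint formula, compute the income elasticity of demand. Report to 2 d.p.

0.92

ΔQ = 155, ΔI = 16000. Midpoints: Ī = 45,000, Q̄ = 471.5.
ε_I = (ΔQ/ΔI)(Ī/Q̄) = (155/16000)(45000/471.5).
ε_I > 0, so the good is normal.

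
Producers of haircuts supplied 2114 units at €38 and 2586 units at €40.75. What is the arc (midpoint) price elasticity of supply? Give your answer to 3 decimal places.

ΔQ = 2586 − 2114 = 472; ΔP = 40.75 − 38 = 2.75.
Midpoints: P̄ = 39.38, Q̄ = 2350.0.
ε_s = (ΔQ/ΔP)(P̄/Q̄) = (472/2.75)(39.38/2350.0).

2.876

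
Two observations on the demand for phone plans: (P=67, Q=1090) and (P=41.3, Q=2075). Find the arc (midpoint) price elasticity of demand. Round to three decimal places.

ΔQ = 2075 − 1090 = 985; ΔP = 41.3 − 67 = -25.7.
Midpoints: P̄ = 54.15, Q̄ = 1582.5.
ε = (ΔQ/ΔP)(P̄/Q̄) = (985/-25.7)(54.15/1582.5).

-1.311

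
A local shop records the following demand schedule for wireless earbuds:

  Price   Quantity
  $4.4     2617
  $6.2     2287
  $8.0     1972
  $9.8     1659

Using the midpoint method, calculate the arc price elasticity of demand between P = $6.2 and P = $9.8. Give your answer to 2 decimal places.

At P = 6.2, Q = 2287; at P = 9.8, Q = 1659.
ΔQ = -628, ΔP = 3.6. Midpoints: P̄ = 8.00, Q̄ = 1973.0.
ε = (ΔQ/ΔP)(P̄/Q̄) = (-628/3.6)(8.00/1973.0).

-0.71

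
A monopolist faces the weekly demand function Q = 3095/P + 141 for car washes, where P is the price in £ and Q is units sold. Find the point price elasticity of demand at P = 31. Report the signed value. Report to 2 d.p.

At P = 31, Q = 240.839.
dQ/dP = −3095/P² = -3.221.
ε = (dQ/dP)(P/Q) = (-3.221)(31/240.839).

-0.41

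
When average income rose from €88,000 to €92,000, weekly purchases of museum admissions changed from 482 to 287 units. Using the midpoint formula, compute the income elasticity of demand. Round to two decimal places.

ΔQ = -195, ΔI = 4000. Midpoints: Ī = 90,000, Q̄ = 384.5.
ε_I = (ΔQ/ΔI)(Ī/Q̄) = (-195/4000)(90000/384.5).
ε_I < 0, so the good is inferior.

-11.41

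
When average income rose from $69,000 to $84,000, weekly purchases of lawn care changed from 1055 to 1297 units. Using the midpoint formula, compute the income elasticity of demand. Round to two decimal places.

1.05

ΔQ = 242, ΔI = 15000. Midpoints: Ī = 76,500, Q̄ = 1176.0.
ε_I = (ΔQ/ΔI)(Ī/Q̄) = (242/15000)(76500/1176.0).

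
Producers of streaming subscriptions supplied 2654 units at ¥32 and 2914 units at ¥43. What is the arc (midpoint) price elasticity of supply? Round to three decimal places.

ΔQ = 2914 − 2654 = 260; ΔP = 43 − 32 = 11.
Midpoints: P̄ = 37.50, Q̄ = 2784.0.
ε_s = (ΔQ/ΔP)(P̄/Q̄) = (260/11)(37.50/2784.0).

0.318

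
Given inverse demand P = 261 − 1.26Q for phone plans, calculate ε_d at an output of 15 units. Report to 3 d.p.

-12.810

At Q = 15, P = 261 − 1.26(15) = 242.10.
dP/dQ = −1.26, so dQ/dP = 1/(−1.26) = -0.794.
ε = (dQ/dP)(P/Q) = (-0.794)(242.10/15).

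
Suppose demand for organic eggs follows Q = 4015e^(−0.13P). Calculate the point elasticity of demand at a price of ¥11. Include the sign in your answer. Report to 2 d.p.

At P = 11, Q = 960.825.
dQ/dP = −0.13·4015e^(−0.13P) = −0.13Q = -124.907.
ε = (dQ/dP)(P/Q) = (-124.907)(11/960.825).
|ε| > 1, so demand is elastic at this price.

-1.43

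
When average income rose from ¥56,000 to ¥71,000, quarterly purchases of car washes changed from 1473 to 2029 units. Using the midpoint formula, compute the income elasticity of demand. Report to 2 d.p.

ΔQ = 556, ΔI = 15000. Midpoints: Ī = 63,500, Q̄ = 1751.0.
ε_I = (ΔQ/ΔI)(Ī/Q̄) = (556/15000)(63500/1751.0).
ε_I > 0, so the good is normal.

1.34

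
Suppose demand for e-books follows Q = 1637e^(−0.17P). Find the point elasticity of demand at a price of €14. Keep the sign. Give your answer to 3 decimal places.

At P = 14, Q = 151.505.
dQ/dP = −0.17·1637e^(−0.17P) = −0.17Q = -25.756.
ε = (dQ/dP)(P/Q) = (-25.756)(14/151.505).
|ε| > 1, so demand is elastic at this price.

-2.380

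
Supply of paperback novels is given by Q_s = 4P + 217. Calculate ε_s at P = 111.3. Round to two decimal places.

0.67

At P = 111.3, Q_s = 662.20.
dQ_s/dP = 4.
ε_s = (dQ_s/dP)(P/Q_s) = (4)(111.3/662.20).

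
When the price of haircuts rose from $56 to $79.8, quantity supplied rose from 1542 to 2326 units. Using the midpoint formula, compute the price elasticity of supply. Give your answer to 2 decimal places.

ΔQ = 2326 − 1542 = 784; ΔP = 79.8 − 56 = 23.8.
Midpoints: P̄ = 67.90, Q̄ = 1934.0.
ε_s = (ΔQ/ΔP)(P̄/Q̄) = (784/23.8)(67.90/1934.0).

1.16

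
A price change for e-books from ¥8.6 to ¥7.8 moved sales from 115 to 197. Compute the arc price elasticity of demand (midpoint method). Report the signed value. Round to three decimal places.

ΔQ = 197 − 115 = 82; ΔP = 7.8 − 8.6 = -0.8.
Midpoints: P̄ = 8.20, Q̄ = 156.0.
ε = (ΔQ/ΔP)(P̄/Q̄) = (82/-0.8)(8.20/156.0).

-5.388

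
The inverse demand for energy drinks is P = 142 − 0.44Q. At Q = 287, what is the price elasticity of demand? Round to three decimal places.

-0.124

At Q = 287, P = 142 − 0.44(287) = 15.72.
dP/dQ = −0.44, so dQ/dP = 1/(−0.44) = -2.273.
ε = (dQ/dP)(P/Q) = (-2.273)(15.72/287).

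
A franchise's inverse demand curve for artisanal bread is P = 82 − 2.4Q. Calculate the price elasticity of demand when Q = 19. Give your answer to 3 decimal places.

-0.798

At Q = 19, P = 82 − 2.4(19) = 36.40.
dP/dQ = −2.4, so dQ/dP = 1/(−2.4) = -0.417.
ε = (dQ/dP)(P/Q) = (-0.417)(36.40/19).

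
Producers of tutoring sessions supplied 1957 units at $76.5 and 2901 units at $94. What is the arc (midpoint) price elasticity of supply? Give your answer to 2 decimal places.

1.89

ΔQ = 2901 − 1957 = 944; ΔP = 94 − 76.5 = 17.5.
Midpoints: P̄ = 85.25, Q̄ = 2429.0.
ε_s = (ΔQ/ΔP)(P̄/Q̄) = (944/17.5)(85.25/2429.0).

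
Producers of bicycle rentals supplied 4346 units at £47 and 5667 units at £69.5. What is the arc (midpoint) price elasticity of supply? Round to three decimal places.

ΔQ = 5667 − 4346 = 1321; ΔP = 69.5 − 47 = 22.5.
Midpoints: P̄ = 58.25, Q̄ = 5006.5.
ε_s = (ΔQ/ΔP)(P̄/Q̄) = (1321/22.5)(58.25/5006.5).

0.683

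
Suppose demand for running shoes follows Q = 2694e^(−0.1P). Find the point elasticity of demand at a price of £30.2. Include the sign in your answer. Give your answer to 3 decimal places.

-3.020

At P = 30.2, Q = 131.470.
dQ/dP = −0.1·2694e^(−0.1P) = −0.1Q = -13.147.
ε = (dQ/dP)(P/Q) = (-13.147)(30.2/131.470).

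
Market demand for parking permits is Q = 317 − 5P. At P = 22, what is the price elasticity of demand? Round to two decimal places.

At P = 22, Q = 207.
dQ/dP = −5.
ε = (dQ/dP)(P/Q) = (-5)(22/207).
|ε| < 1, so demand is inelastic at this price.

-0.53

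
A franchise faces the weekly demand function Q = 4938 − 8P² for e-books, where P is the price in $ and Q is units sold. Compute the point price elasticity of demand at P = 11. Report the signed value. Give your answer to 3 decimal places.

-0.488

At P = 11, Q = 3970.
dQ/dP = −16P = -176.
ε = (dQ/dP)(P/Q) = (-176)(11/3970).
|ε| < 1, so demand is inelastic at this price.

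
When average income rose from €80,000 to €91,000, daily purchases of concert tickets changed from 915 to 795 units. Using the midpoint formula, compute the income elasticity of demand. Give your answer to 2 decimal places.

-1.09

ΔQ = -120, ΔI = 11000. Midpoints: Ī = 85,500, Q̄ = 855.0.
ε_I = (ΔQ/ΔI)(Ī/Q̄) = (-120/11000)(85500/855.0).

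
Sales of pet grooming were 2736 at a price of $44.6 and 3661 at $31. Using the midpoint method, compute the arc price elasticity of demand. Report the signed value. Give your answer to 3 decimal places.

-0.804

ΔQ = 3661 − 2736 = 925; ΔP = 31 − 44.6 = -13.6.
Midpoints: P̄ = 37.80, Q̄ = 3198.5.
ε = (ΔQ/ΔP)(P̄/Q̄) = (925/-13.6)(37.80/3198.5).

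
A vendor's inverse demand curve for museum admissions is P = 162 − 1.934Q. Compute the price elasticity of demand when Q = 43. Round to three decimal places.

-0.948

At Q = 43, P = 162 − 1.934(43) = 78.84.
dP/dQ = −1.934, so dQ/dP = 1/(−1.934) = -0.517.
ε = (dQ/dP)(P/Q) = (-0.517)(78.84/43).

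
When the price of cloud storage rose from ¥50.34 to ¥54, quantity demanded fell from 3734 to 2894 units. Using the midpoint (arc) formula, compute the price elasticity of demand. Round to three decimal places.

-3.613

ΔQ = 2894 − 3734 = -840; ΔP = 54 − 50.34 = 3.66.
Midpoints: P̄ = 52.17, Q̄ = 3314.0.
ε = (ΔQ/ΔP)(P̄/Q̄) = (-840/3.66)(52.17/3314.0).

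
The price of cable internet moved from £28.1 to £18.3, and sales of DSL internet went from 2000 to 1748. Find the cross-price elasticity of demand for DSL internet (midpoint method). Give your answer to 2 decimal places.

0.32

ΔQ_x = 1748 − 2000 = -252; ΔP_y = 18.3 − 28.1 = -9.8.
Midpoints: P̄_y = 23.20, Q̄_x = 1874.0.
ε_xy = (ΔQ_x/ΔP_y)(P̄_y/Q̄_x) = (-252/-9.8)(23.20/1874.0).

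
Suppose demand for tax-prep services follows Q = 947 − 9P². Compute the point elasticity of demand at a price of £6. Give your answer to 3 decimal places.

-1.040

At P = 6, Q = 623.
dQ/dP = −18P = -108.
ε = (dQ/dP)(P/Q) = (-108)(6/623).
|ε| > 1, so demand is elastic at this price.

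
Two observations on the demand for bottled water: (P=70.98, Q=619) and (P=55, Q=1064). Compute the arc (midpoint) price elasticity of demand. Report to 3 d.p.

ΔQ = 1064 − 619 = 445; ΔP = 55 − 70.98 = -15.98.
Midpoints: P̄ = 62.99, Q̄ = 841.5.
ε = (ΔQ/ΔP)(P̄/Q̄) = (445/-15.98)(62.99/841.5).

-2.084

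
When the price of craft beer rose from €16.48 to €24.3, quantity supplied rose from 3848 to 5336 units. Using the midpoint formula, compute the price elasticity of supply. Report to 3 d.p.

0.845

ΔQ = 5336 − 3848 = 1488; ΔP = 24.3 − 16.48 = 7.82.
Midpoints: P̄ = 20.39, Q̄ = 4592.0.
ε_s = (ΔQ/ΔP)(P̄/Q̄) = (1488/7.82)(20.39/4592.0).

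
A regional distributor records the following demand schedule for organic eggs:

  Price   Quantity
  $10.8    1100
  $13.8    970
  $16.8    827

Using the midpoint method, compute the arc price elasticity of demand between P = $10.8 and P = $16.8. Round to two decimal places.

At P = 10.8, Q = 1100; at P = 16.8, Q = 827.
ΔQ = -273, ΔP = 6.0. Midpoints: P̄ = 13.80, Q̄ = 963.5.
ε = (ΔQ/ΔP)(P̄/Q̄) = (-273/6.0)(13.80/963.5).

-0.65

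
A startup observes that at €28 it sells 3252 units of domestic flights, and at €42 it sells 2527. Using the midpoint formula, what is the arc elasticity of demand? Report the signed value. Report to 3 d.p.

-0.627

ΔQ = 2527 − 3252 = -725; ΔP = 42 − 28 = 14.
Midpoints: P̄ = 35.00, Q̄ = 2889.5.
ε = (ΔQ/ΔP)(P̄/Q̄) = (-725/14)(35.00/2889.5).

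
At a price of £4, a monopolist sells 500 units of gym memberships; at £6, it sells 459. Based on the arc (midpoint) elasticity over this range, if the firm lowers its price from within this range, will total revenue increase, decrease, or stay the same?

Arc ε = (-41/2)(5.00/479.5) ≈ -0.214.
|ε| = 0.21 < 1, so demand is inelastic. A price cut therefore reduces total revenue.

decrease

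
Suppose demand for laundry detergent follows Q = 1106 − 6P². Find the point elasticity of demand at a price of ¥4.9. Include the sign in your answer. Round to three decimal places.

At P = 4.9, Q = 961.940.
dQ/dP = −12P = -58.800.
ε = (dQ/dP)(P/Q) = (-58.800)(4.9/961.940).
|ε| < 1, so demand is inelastic at this price.

-0.300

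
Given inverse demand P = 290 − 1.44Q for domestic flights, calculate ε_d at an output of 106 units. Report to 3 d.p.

-0.900

At Q = 106, P = 290 − 1.44(106) = 137.36.
dP/dQ = −1.44, so dQ/dP = 1/(−1.44) = -0.694.
ε = (dQ/dP)(P/Q) = (-0.694)(137.36/106).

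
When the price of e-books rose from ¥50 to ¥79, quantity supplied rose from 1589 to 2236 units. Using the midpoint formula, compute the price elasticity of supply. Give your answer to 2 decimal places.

ΔQ = 2236 − 1589 = 647; ΔP = 79 − 50 = 29.
Midpoints: P̄ = 64.50, Q̄ = 1912.5.
ε_s = (ΔQ/ΔP)(P̄/Q̄) = (647/29)(64.50/1912.5).

0.75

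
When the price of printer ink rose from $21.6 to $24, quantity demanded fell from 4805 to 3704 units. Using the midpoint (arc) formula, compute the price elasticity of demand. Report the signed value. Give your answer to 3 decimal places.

ΔQ = 3704 − 4805 = -1101; ΔP = 24 − 21.6 = 2.4.
Midpoints: P̄ = 22.80, Q̄ = 4254.5.
ε = (ΔQ/ΔP)(P̄/Q̄) = (-1101/2.4)(22.80/4254.5).

-2.458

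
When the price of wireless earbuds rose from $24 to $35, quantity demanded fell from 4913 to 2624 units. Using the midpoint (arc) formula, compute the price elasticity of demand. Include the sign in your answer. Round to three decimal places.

-1.629

ΔQ = 2624 − 4913 = -2289; ΔP = 35 − 24 = 11.
Midpoints: P̄ = 29.50, Q̄ = 3768.5.
ε = (ΔQ/ΔP)(P̄/Q̄) = (-2289/11)(29.50/3768.5).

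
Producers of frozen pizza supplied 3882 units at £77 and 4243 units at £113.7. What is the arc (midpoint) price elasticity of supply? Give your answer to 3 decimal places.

0.231

ΔQ = 4243 − 3882 = 361; ΔP = 113.7 − 77 = 36.7.
Midpoints: P̄ = 95.35, Q̄ = 4062.5.
ε_s = (ΔQ/ΔP)(P̄/Q̄) = (361/36.7)(95.35/4062.5).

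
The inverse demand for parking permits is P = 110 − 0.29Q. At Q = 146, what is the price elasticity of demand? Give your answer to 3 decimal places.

At Q = 146, P = 110 − 0.29(146) = 67.66.
dP/dQ = −0.29, so dQ/dP = 1/(−0.29) = -3.448.
ε = (dQ/dP)(P/Q) = (-3.448)(67.66/146).

-1.598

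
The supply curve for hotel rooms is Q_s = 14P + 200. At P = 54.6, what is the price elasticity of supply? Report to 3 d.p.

0.793

At P = 54.6, Q_s = 964.40.
dQ_s/dP = 14.
ε_s = (dQ_s/dP)(P/Q_s) = (14)(54.6/964.40).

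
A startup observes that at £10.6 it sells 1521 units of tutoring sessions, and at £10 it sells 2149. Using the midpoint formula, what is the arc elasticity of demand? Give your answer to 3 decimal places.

-5.875

ΔQ = 2149 − 1521 = 628; ΔP = 10 − 10.6 = -0.6.
Midpoints: P̄ = 10.30, Q̄ = 1835.0.
ε = (ΔQ/ΔP)(P̄/Q̄) = (628/-0.6)(10.30/1835.0).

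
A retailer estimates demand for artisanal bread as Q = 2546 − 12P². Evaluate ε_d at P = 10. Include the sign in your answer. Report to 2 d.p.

-1.78

At P = 10, Q = 1346.
dQ/dP = −24P = -240.
ε = (dQ/dP)(P/Q) = (-240)(10/1346).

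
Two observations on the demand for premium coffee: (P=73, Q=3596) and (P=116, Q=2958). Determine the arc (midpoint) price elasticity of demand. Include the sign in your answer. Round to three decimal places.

ΔQ = 2958 − 3596 = -638; ΔP = 116 − 73 = 43.
Midpoints: P̄ = 94.50, Q̄ = 3277.0.
ε = (ΔQ/ΔP)(P̄/Q̄) = (-638/43)(94.50/3277.0).

-0.428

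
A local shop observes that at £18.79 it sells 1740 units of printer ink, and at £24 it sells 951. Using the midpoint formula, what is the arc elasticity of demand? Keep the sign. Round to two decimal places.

-2.41

ΔQ = 951 − 1740 = -789; ΔP = 24 − 18.79 = 5.21.
Midpoints: P̄ = 21.39, Q̄ = 1345.5.
ε = (ΔQ/ΔP)(P̄/Q̄) = (-789/5.21)(21.39/1345.5).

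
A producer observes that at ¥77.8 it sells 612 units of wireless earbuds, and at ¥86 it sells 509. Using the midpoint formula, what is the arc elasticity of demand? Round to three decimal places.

-1.835

ΔQ = 509 − 612 = -103; ΔP = 86 − 77.8 = 8.2.
Midpoints: P̄ = 81.90, Q̄ = 560.5.
ε = (ΔQ/ΔP)(P̄/Q̄) = (-103/8.2)(81.90/560.5).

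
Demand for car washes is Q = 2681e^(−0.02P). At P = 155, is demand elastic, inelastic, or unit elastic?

elastic

Q = 120.777, dQ/dP = -2.416.
ε = (dQ/dP)(P/Q) ≈ -3.100.
|ε| = 3.10 > 1.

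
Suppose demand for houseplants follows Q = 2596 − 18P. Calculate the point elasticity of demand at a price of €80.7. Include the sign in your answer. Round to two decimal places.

At P = 80.7, Q = 1143.400.
dQ/dP = −18.
ε = (dQ/dP)(P/Q) = (-18)(80.7/1143.400).

-1.27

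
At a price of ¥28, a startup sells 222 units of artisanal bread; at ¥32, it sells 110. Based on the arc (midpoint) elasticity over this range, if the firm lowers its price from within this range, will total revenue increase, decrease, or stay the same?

increase

Arc ε = (-112/4)(30.00/166.0) ≈ -5.060.
|ε| = 5.06 > 1, so demand is elastic. A price cut therefore raises total revenue.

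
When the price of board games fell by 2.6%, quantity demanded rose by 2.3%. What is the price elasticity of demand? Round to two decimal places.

ε = %ΔQ / %ΔP = (2.3)/(-2.6) = -0.885.

-0.88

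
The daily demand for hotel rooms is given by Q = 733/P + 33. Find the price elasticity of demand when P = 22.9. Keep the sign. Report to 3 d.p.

-0.492

At P = 22.9, Q = 65.009.
dQ/dP = −733/P² = -1.398.
ε = (dQ/dP)(P/Q) = (-1.398)(22.9/65.009).
|ε| < 1, so demand is inelastic at this price.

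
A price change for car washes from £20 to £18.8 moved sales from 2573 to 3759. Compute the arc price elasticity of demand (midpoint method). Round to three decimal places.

-6.056

ΔQ = 3759 − 2573 = 1186; ΔP = 18.8 − 20 = -1.2.
Midpoints: P̄ = 19.40, Q̄ = 3166.0.
ε = (ΔQ/ΔP)(P̄/Q̄) = (1186/-1.2)(19.40/3166.0).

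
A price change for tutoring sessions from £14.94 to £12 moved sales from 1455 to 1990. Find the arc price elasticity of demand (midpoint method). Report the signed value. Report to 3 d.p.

-1.423

ΔQ = 1990 − 1455 = 535; ΔP = 12 − 14.94 = -2.94.
Midpoints: P̄ = 13.47, Q̄ = 1722.5.
ε = (ΔQ/ΔP)(P̄/Q̄) = (535/-2.94)(13.47/1722.5).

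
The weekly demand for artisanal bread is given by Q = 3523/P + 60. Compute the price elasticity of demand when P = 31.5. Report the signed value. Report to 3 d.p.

-0.651

At P = 31.5, Q = 171.841.
dQ/dP = −3523/P² = -3.551.
ε = (dQ/dP)(P/Q) = (-3.551)(31.5/171.841).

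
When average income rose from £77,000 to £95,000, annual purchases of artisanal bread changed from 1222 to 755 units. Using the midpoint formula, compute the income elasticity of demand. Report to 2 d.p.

ΔQ = -467, ΔI = 18000. Midpoints: Ī = 86,000, Q̄ = 988.5.
ε_I = (ΔQ/ΔI)(Ī/Q̄) = (-467/18000)(86000/988.5).

-2.26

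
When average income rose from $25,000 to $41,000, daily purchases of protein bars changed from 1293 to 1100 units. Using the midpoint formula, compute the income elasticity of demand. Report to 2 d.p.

ΔQ = -193, ΔI = 16000. Midpoints: Ī = 33,000, Q̄ = 1196.5.
ε_I = (ΔQ/ΔI)(Ī/Q̄) = (-193/16000)(33000/1196.5).

-0.33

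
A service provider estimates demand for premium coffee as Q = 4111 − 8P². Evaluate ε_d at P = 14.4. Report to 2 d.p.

-1.35

At P = 14.4, Q = 2452.120.
dQ/dP = −16P = -230.400.
ε = (dQ/dP)(P/Q) = (-230.400)(14.4/2452.120).
|ε| > 1, so demand is elastic at this price.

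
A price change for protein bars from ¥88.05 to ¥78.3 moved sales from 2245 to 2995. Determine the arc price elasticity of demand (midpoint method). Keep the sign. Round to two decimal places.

-2.44

ΔQ = 2995 − 2245 = 750; ΔP = 78.3 − 88.05 = -9.75.
Midpoints: P̄ = 83.17, Q̄ = 2620.0.
ε = (ΔQ/ΔP)(P̄/Q̄) = (750/-9.75)(83.17/2620.0).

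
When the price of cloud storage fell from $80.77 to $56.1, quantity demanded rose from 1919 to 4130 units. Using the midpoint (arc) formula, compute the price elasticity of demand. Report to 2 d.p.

-2.03

ΔQ = 4130 − 1919 = 2211; ΔP = 56.1 − 80.77 = -24.67.
Midpoints: P̄ = 68.44, Q̄ = 3024.5.
ε = (ΔQ/ΔP)(P̄/Q̄) = (2211/-24.67)(68.44/3024.5).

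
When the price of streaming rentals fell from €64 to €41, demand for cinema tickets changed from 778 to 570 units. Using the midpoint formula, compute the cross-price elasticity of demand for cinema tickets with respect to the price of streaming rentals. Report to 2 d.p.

0.70

ΔQ_x = 570 − 778 = -208; ΔP_y = 41 − 64 = -23.
Midpoints: P̄_y = 52.50, Q̄_x = 674.0.
ε_xy = (ΔQ_x/ΔP_y)(P̄_y/Q̄_x) = (-208/-23)(52.50/674.0).
ε_xy > 0, so the goods are substitutes.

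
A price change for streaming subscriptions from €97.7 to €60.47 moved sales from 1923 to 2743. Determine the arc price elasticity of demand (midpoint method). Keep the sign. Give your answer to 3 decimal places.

-0.747

ΔQ = 2743 − 1923 = 820; ΔP = 60.47 − 97.7 = -37.23.
Midpoints: P̄ = 79.09, Q̄ = 2333.0.
ε = (ΔQ/ΔP)(P̄/Q̄) = (820/-37.23)(79.09/2333.0).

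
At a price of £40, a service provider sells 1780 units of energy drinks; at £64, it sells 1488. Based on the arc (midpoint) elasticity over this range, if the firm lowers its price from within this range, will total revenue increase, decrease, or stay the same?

Arc ε = (-292/24)(52.00/1634.0) ≈ -0.387.
|ε| = 0.39 < 1, so demand is inelastic. A price cut therefore reduces total revenue.

decrease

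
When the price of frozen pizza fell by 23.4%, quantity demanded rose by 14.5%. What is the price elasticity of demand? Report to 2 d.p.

ε = %ΔQ / %ΔP = (14.5)/(-23.4) = -0.620.

-0.62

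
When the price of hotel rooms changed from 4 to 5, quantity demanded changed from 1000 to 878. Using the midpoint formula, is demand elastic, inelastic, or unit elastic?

inelastic

Arc ε ≈ -0.585.
|ε| = 0.58 < 1.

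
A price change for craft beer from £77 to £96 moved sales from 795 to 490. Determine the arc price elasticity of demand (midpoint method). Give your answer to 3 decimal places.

-2.161

ΔQ = 490 − 795 = -305; ΔP = 96 − 77 = 19.
Midpoints: P̄ = 86.50, Q̄ = 642.5.
ε = (ΔQ/ΔP)(P̄/Q̄) = (-305/19)(86.50/642.5).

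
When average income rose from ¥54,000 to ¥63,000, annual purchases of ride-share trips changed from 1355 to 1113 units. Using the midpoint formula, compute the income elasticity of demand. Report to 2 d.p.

ΔQ = -242, ΔI = 9000. Midpoints: Ī = 58,500, Q̄ = 1234.0.
ε_I = (ΔQ/ΔI)(Ī/Q̄) = (-242/9000)(58500/1234.0).

-1.27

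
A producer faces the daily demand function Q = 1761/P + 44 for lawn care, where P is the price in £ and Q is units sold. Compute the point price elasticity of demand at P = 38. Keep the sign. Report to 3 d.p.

-0.513

At P = 38, Q = 90.342.
dQ/dP = −1761/P² = -1.220.
ε = (dQ/dP)(P/Q) = (-1.220)(38/90.342).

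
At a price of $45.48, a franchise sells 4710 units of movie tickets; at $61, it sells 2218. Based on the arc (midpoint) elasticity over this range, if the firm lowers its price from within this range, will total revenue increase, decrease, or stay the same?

Arc ε = (-2492/15.52)(53.24/3464.0) ≈ -2.468.
|ε| = 2.47 > 1, so demand is elastic. A price cut therefore raises total revenue.

increase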